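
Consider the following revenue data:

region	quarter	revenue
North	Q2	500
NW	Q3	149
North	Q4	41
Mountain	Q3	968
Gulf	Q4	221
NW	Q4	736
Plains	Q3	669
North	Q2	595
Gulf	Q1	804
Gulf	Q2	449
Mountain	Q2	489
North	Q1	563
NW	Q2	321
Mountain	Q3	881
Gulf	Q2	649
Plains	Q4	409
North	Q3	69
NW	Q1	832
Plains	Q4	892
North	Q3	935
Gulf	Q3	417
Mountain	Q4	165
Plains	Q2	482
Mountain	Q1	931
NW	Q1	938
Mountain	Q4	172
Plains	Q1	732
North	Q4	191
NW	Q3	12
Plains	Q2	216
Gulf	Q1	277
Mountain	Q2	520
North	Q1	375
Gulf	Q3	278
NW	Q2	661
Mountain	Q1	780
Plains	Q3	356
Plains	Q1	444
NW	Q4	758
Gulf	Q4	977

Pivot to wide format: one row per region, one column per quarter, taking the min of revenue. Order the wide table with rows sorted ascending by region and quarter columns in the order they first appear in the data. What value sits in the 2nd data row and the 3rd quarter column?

165

With rows sorted ascending by region, row 2 is region=Mountain. quarter columns in first-appearance order: Q2, Q3, Q4, Q1; column 3 is Q4.
Long rows with region=Mountain, quarter=Q4: min(165, 172) = 165.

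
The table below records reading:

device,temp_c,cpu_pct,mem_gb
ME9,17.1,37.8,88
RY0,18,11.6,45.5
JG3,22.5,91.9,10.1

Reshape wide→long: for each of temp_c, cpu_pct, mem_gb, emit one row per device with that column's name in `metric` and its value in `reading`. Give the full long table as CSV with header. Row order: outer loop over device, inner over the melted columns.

Each (device, column) pair becomes one row: 3 × 3 = 9 rows.
For example, (ME9, temp_c) → reading=17.1.

device,metric,reading
ME9,temp_c,17.1
ME9,cpu_pct,37.8
ME9,mem_gb,88
RY0,temp_c,18
RY0,cpu_pct,11.6
RY0,mem_gb,45.5
JG3,temp_c,22.5
JG3,cpu_pct,91.9
JG3,mem_gb,10.1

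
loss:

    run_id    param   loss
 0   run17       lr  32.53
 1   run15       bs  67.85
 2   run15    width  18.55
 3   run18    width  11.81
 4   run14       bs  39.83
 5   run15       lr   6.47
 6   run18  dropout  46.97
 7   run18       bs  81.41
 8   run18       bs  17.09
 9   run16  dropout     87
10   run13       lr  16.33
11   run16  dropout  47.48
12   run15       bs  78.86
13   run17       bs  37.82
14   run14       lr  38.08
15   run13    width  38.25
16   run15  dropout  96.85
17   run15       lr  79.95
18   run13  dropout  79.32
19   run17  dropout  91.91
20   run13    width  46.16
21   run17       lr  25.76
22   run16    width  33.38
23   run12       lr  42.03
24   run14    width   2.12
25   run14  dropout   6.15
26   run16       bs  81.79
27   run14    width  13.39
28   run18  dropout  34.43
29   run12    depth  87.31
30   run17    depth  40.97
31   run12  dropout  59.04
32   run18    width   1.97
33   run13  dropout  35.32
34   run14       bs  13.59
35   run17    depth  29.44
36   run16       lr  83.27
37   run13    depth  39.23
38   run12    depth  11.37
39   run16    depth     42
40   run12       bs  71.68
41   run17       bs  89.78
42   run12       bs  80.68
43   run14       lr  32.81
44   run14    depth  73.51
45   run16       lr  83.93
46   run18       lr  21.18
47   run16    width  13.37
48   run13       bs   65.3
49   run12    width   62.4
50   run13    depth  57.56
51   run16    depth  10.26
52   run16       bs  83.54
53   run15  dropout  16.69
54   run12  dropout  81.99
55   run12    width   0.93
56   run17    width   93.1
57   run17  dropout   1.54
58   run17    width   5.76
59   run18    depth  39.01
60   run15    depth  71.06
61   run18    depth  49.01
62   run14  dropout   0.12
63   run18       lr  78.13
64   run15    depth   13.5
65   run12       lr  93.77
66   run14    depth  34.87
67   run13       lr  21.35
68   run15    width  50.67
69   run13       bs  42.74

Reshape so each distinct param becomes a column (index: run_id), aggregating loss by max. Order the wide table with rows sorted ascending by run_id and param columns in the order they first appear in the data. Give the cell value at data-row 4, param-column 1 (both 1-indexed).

With rows sorted ascending by run_id, row 4 is run_id=run15. param columns in first-appearance order: lr, bs, width, dropout, depth; column 1 is lr.
Long rows with run_id=run15, param=lr: max(6.47, 79.95) = 79.95.

79.95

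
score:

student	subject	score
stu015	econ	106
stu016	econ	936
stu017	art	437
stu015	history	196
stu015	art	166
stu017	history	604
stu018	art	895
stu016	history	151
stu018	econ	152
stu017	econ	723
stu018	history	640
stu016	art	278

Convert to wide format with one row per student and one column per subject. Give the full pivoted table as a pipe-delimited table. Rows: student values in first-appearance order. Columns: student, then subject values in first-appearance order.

Columns: student plus the 3 distinct subject values (econ, art, history).
For example, row stu015 column econ takes score=106 from the long row (stu015, econ).

| student | econ | art | history |
| stu015 | 106 | 166 | 196 |
| stu016 | 936 | 278 | 151 |
| stu017 | 723 | 437 | 604 |
| stu018 | 152 | 895 | 640 |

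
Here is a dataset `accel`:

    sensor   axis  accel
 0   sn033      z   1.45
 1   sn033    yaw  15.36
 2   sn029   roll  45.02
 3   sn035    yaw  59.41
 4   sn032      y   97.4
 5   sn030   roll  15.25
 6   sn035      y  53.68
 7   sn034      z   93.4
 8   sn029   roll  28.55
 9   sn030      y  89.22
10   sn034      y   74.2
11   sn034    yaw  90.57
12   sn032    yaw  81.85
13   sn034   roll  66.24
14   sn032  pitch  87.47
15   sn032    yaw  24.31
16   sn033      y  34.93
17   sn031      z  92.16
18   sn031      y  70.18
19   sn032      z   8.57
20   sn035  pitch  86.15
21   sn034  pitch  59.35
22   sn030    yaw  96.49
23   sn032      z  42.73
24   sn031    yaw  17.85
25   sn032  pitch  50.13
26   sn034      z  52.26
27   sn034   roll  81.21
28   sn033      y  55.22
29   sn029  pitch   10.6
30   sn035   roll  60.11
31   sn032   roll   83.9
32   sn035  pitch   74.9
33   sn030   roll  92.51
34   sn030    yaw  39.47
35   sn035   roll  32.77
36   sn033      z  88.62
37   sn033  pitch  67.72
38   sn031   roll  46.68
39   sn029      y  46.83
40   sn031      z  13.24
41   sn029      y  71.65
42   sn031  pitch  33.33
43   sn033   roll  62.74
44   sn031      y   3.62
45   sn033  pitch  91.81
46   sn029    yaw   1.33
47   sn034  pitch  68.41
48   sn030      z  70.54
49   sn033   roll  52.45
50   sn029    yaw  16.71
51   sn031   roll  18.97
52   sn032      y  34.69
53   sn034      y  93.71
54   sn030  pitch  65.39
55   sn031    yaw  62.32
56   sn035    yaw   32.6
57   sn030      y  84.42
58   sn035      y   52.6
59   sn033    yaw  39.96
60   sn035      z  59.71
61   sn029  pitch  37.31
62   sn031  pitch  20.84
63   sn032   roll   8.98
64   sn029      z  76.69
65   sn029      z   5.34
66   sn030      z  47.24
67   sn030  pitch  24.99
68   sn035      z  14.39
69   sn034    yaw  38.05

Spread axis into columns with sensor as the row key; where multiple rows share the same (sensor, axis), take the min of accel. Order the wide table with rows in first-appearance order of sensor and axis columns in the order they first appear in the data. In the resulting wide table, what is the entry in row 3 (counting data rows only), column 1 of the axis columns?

With rows in first-appearance order of sensor, row 3 is sensor=sn035. axis columns in first-appearance order: z, yaw, roll, y, pitch; column 1 is z.
Long rows with sensor=sn035, axis=z: min(59.71, 14.39) = 14.39.

14.39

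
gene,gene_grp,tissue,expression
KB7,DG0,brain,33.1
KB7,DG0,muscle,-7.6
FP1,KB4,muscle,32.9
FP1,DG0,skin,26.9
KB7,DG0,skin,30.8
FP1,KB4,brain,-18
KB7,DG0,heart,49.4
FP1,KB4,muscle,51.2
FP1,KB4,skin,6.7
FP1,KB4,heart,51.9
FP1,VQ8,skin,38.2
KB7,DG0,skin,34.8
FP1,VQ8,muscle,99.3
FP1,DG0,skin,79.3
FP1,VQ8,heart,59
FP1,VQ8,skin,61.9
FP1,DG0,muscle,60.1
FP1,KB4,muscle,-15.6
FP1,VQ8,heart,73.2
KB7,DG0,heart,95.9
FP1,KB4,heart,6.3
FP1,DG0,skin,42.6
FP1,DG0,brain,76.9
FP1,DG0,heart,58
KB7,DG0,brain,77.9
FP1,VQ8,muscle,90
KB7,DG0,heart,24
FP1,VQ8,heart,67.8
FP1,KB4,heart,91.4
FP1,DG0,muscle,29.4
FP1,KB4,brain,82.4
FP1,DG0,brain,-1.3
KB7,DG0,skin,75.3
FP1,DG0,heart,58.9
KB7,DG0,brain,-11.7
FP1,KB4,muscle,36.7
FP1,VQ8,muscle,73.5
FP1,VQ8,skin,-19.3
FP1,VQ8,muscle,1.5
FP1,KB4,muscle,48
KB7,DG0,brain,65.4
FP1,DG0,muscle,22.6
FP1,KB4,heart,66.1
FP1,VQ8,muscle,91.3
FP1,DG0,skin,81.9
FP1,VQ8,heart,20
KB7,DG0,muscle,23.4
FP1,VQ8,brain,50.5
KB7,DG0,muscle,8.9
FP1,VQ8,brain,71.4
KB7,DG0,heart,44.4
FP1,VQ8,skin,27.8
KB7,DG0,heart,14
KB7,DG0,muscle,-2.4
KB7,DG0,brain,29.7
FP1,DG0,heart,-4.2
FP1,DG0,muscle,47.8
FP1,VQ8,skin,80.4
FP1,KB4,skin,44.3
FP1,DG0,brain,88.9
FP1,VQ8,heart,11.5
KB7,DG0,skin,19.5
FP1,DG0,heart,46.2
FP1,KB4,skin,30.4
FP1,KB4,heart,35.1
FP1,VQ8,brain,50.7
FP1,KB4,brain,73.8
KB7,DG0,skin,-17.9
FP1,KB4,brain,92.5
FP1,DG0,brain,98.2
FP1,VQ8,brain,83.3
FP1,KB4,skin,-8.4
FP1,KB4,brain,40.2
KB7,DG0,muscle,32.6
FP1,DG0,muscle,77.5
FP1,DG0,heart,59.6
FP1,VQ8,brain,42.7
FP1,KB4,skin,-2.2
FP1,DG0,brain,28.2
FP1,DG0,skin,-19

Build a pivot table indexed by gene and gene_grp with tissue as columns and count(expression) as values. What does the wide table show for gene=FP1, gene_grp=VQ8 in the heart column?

Rows with gene=FP1, gene_grp=VQ8 and tissue=heart: expression values are 59, 73.2, 67.8, 20, 11.5.
5 rows match — count = 5.

5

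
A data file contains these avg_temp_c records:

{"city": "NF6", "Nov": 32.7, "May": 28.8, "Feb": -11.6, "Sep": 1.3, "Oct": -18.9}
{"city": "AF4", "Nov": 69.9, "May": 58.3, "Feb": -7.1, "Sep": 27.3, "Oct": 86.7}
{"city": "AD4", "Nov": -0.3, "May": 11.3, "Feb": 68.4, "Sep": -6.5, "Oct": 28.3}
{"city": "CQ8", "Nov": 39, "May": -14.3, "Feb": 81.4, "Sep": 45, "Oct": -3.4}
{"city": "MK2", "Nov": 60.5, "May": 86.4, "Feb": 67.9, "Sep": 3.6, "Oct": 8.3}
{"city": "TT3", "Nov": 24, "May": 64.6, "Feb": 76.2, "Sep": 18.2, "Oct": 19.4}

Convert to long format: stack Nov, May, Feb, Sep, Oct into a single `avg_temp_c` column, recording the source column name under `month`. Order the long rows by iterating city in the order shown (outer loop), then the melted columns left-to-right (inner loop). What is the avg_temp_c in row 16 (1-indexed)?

30 rows total (6 × 5). Row 16: index ⌊(16-1)/5⌋ = 3 into city → CQ8; (16-1) mod 5 = 0 into the melted columns → Nov.
So row 16 is (CQ8, Nov, 39); avg_temp_c = 39.

39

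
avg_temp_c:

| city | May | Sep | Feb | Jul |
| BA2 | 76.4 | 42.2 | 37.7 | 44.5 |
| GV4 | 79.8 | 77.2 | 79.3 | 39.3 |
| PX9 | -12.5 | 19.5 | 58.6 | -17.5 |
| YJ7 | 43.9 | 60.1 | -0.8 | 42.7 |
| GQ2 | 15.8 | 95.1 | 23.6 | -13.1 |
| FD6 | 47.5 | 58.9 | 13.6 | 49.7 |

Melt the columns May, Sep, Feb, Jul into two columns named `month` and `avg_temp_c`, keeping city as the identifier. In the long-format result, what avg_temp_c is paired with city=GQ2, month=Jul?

-13.1

Unpivoting turns each (city, wide-column) pair into one long row.
The wide cell at row GQ2, column Jul holds -13.1, so the long row (GQ2, Jul) has avg_temp_c=-13.1.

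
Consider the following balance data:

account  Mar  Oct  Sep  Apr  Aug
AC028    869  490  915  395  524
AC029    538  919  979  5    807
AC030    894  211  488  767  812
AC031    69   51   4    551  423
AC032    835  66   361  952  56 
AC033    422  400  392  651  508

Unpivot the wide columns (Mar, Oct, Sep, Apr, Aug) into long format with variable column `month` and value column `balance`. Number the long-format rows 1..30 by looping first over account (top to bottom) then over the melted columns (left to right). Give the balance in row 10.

807

30 rows total (6 × 5). Row 10: index ⌊(10-1)/5⌋ = 1 into account → AC029; (10-1) mod 5 = 4 into the melted columns → Aug.
So row 10 is (AC029, Aug, 807); balance = 807.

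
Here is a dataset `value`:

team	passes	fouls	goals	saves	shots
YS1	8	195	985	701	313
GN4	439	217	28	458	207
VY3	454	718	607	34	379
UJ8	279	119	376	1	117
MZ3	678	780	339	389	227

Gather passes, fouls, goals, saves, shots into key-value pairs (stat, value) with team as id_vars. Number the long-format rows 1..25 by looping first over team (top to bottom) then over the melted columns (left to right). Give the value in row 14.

34

25 rows total (5 × 5). Row 14: index ⌊(14-1)/5⌋ = 2 into team → VY3; (14-1) mod 5 = 3 into the melted columns → saves.
So row 14 is (VY3, saves, 34); value = 34.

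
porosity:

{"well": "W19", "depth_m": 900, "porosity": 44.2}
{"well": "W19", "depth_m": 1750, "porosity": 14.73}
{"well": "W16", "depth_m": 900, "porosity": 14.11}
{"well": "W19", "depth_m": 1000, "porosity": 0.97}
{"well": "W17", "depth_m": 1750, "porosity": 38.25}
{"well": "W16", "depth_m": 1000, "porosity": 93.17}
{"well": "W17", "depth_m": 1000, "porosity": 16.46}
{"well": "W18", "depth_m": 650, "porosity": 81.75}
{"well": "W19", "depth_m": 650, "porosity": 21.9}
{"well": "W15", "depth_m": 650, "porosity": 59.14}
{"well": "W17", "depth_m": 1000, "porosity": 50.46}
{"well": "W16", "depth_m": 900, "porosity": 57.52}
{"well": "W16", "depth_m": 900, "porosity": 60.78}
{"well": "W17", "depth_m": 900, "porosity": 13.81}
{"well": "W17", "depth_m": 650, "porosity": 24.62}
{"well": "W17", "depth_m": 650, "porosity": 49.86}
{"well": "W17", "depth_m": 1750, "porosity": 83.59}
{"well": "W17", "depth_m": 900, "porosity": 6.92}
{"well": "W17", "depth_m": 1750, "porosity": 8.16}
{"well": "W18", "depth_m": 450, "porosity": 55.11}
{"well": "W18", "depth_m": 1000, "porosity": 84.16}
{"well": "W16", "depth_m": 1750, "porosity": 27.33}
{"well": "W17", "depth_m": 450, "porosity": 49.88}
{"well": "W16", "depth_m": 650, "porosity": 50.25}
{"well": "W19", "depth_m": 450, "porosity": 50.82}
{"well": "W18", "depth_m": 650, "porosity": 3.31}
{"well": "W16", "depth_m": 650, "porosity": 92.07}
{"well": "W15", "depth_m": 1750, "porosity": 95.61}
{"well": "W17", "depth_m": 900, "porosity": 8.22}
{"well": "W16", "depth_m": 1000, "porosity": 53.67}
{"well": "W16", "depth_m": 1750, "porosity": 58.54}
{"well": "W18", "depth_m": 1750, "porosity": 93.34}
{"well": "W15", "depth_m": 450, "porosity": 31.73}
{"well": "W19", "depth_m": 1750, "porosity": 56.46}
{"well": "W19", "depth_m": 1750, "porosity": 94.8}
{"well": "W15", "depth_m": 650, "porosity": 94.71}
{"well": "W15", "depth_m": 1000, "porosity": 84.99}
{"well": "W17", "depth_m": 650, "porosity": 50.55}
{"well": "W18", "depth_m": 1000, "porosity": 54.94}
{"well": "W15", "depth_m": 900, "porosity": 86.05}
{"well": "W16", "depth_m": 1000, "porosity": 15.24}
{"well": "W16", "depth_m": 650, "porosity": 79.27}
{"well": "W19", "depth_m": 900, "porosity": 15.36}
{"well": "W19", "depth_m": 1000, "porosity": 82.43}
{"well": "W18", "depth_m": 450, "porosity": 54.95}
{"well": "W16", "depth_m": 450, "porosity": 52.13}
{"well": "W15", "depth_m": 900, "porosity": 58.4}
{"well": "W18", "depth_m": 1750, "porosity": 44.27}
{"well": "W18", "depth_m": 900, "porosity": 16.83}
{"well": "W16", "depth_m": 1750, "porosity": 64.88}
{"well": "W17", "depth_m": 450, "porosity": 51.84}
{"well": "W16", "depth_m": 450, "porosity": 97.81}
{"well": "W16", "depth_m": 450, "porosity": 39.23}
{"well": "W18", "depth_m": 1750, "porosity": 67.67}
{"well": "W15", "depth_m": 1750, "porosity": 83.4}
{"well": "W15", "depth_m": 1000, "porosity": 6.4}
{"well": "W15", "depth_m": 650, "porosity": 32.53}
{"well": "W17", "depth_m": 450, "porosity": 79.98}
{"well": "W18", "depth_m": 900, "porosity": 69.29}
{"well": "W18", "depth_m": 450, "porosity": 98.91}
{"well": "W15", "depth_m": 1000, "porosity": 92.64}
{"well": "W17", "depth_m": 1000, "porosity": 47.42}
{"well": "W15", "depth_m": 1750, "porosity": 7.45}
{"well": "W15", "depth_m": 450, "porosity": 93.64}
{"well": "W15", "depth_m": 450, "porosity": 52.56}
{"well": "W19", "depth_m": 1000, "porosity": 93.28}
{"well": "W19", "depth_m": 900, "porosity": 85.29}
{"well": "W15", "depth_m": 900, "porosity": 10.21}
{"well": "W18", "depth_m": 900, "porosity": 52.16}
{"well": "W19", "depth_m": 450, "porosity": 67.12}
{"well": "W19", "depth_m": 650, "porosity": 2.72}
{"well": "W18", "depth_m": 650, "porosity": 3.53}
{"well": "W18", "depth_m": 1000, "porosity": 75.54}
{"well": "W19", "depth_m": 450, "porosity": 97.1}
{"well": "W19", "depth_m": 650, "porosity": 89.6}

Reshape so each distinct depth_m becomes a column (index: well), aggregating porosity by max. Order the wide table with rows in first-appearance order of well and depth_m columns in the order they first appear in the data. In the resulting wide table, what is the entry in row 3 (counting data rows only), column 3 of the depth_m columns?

50.46

With rows in first-appearance order of well, row 3 is well=W17. depth_m columns in first-appearance order: 900, 1750, 1000, 650, 450; column 3 is 1000.
Long rows with well=W17, depth_m=1000: max(16.46, 50.46, 47.42) = 50.46.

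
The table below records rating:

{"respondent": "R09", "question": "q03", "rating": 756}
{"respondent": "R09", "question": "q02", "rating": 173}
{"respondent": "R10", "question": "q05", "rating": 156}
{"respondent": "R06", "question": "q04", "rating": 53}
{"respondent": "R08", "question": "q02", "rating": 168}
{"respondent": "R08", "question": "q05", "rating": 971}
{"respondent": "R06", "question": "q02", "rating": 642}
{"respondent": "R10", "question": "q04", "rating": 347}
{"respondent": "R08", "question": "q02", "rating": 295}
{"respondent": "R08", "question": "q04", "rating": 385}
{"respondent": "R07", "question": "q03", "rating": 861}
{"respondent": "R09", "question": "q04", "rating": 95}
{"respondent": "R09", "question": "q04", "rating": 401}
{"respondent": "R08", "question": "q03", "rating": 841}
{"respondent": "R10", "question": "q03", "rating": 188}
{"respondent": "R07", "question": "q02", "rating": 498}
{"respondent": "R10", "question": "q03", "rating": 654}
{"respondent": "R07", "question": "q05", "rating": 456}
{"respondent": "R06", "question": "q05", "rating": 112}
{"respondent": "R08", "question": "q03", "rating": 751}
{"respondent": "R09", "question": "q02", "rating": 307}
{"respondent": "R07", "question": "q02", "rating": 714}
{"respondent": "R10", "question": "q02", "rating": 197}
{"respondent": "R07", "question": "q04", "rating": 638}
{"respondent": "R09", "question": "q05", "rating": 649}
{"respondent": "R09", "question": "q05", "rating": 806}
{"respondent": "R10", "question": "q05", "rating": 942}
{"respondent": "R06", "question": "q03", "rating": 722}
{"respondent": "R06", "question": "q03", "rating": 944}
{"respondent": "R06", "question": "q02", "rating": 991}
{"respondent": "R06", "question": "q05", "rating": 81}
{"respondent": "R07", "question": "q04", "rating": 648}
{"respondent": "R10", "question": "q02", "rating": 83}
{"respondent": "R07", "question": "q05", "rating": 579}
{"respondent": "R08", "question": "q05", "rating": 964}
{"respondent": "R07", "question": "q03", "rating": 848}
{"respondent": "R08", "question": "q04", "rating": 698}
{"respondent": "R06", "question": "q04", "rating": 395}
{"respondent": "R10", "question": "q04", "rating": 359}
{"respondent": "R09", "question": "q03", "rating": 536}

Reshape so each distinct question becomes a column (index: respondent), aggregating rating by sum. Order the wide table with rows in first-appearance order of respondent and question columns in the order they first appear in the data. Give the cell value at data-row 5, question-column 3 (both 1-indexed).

1035

With rows in first-appearance order of respondent, row 5 is respondent=R07. question columns in first-appearance order: q03, q02, q05, q04; column 3 is q05.
Long rows with respondent=R07, question=q05: 456 + 579 = 1035.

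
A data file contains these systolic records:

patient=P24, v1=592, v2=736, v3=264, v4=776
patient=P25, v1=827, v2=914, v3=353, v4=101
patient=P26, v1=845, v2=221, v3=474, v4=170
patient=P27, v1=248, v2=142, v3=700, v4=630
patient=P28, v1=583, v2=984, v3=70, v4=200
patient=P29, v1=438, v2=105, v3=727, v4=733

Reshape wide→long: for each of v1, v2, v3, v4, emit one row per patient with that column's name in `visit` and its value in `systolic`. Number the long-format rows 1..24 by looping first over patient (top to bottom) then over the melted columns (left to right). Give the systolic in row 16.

630

24 rows total (6 × 4). Row 16: index ⌊(16-1)/4⌋ = 3 into patient → P27; (16-1) mod 4 = 3 into the melted columns → v4.
So row 16 is (P27, v4, 630); systolic = 630.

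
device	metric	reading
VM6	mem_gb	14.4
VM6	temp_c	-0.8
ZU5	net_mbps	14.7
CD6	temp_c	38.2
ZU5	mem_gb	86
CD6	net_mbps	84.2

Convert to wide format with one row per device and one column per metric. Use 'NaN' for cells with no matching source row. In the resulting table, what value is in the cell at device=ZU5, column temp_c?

No long-format row has device=ZU5 and metric=temp_c, so the cell is NaN.

NaN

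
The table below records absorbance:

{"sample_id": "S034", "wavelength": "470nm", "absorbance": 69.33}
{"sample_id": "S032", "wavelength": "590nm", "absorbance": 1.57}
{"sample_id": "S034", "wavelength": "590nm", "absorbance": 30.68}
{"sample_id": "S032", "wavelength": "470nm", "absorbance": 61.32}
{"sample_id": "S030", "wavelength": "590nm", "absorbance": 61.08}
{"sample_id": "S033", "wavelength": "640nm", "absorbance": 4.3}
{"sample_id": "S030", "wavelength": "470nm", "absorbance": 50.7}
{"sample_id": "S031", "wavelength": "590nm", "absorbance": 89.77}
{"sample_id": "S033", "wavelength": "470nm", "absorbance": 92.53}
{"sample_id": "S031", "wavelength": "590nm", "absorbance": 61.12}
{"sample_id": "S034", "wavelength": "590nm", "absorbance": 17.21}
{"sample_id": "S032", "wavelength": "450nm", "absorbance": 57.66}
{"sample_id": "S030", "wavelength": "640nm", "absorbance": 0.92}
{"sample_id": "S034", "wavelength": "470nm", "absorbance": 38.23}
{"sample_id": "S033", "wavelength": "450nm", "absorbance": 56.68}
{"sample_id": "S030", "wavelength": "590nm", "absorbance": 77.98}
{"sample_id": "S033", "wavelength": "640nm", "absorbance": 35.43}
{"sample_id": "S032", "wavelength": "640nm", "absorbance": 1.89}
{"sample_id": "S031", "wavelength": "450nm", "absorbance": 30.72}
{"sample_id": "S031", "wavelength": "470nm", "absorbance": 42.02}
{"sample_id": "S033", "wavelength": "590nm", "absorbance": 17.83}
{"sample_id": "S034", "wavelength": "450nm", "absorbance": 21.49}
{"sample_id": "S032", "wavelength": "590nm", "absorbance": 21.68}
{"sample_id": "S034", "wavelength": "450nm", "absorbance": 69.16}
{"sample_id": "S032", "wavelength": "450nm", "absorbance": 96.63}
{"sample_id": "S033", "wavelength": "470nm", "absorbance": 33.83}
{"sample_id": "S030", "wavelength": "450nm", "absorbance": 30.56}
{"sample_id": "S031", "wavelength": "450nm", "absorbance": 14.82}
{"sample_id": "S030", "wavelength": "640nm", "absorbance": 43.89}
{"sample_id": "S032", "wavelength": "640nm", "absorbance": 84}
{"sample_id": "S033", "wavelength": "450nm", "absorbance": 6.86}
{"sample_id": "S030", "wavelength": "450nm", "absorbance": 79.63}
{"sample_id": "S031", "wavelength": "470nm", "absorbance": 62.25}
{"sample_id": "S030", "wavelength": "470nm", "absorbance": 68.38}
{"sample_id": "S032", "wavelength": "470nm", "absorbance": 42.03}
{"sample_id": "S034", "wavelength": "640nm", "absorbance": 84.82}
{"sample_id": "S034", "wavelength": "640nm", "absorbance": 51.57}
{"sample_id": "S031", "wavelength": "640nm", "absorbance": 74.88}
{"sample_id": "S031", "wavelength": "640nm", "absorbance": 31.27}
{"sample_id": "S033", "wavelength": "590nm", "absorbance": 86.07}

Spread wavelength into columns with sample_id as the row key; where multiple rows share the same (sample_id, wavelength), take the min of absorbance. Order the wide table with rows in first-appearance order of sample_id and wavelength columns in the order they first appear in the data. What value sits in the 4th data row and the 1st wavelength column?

33.83

With rows in first-appearance order of sample_id, row 4 is sample_id=S033. wavelength columns in first-appearance order: 470nm, 590nm, 640nm, 450nm; column 1 is 470nm.
Long rows with sample_id=S033, wavelength=470nm: min(92.53, 33.83) = 33.83.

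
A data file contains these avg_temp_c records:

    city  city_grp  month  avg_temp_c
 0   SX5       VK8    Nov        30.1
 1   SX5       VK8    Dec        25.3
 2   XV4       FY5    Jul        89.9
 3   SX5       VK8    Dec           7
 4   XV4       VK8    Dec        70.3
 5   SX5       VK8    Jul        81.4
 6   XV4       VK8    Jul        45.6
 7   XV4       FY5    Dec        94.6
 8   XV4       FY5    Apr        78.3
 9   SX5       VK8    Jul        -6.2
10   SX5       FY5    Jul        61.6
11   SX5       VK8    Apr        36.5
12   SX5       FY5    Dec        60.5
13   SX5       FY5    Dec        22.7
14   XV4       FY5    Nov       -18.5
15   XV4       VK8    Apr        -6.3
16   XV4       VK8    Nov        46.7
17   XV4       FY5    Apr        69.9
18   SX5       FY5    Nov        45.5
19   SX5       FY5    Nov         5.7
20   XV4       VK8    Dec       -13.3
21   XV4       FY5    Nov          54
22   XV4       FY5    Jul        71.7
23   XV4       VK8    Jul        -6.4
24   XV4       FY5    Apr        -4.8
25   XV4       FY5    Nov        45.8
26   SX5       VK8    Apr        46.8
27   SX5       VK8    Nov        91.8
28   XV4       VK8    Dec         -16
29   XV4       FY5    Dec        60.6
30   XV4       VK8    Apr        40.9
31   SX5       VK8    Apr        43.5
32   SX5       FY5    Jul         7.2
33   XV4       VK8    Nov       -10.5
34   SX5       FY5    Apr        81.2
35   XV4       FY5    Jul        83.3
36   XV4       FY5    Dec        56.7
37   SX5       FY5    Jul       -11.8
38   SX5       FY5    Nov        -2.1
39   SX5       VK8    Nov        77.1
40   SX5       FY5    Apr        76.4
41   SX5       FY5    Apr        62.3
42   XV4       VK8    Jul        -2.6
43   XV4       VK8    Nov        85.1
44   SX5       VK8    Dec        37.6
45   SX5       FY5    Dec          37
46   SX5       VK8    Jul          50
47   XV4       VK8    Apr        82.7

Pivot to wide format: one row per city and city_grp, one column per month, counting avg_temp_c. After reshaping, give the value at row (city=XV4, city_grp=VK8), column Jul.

3

Rows with city=XV4, city_grp=VK8 and month=Jul: avg_temp_c values are 45.6, -6.4, -2.6.
3 rows match — count = 3.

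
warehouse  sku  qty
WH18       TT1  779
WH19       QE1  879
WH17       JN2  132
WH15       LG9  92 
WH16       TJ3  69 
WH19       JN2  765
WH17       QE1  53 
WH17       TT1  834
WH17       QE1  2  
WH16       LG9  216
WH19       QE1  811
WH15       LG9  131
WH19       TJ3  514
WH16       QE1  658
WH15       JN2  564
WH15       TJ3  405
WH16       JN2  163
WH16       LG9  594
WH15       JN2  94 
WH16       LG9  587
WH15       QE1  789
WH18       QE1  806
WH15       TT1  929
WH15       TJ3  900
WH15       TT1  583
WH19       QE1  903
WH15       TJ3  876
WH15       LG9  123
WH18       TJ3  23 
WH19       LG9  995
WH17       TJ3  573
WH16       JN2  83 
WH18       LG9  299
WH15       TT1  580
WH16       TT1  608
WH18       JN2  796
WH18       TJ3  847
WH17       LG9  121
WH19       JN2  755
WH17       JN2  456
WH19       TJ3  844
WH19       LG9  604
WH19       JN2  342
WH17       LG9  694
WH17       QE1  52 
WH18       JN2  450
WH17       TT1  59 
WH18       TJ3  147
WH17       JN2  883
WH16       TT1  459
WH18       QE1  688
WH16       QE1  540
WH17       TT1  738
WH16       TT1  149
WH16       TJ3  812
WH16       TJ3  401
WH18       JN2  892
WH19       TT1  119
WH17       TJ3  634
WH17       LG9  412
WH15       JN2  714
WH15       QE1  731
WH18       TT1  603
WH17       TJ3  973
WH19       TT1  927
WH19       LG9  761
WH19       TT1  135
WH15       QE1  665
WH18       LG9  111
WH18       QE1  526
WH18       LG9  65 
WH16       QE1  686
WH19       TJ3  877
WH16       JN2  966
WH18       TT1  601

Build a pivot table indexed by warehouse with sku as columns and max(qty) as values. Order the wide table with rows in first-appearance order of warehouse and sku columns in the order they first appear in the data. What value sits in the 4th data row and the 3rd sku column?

714

With rows in first-appearance order of warehouse, row 4 is warehouse=WH15. sku columns in first-appearance order: TT1, QE1, JN2, LG9, TJ3; column 3 is JN2.
Long rows with warehouse=WH15, sku=JN2: max(564, 94, 714) = 714.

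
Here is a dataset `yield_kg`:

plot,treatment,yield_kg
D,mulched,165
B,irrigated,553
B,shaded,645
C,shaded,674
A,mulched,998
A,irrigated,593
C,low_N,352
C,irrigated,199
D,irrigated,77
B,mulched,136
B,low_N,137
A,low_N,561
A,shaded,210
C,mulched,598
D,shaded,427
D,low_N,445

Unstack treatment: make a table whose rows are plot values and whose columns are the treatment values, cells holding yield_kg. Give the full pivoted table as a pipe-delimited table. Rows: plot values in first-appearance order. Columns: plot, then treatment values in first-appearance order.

Columns: plot plus the 4 distinct treatment values (mulched, irrigated, shaded, low_N).
For example, row D column mulched takes yield_kg=165 from the long row (D, mulched).

| plot | mulched | irrigated | shaded | low_N |
| D | 165 | 77 | 427 | 445 |
| B | 136 | 553 | 645 | 137 |
| C | 598 | 199 | 674 | 352 |
| A | 998 | 593 | 210 | 561 |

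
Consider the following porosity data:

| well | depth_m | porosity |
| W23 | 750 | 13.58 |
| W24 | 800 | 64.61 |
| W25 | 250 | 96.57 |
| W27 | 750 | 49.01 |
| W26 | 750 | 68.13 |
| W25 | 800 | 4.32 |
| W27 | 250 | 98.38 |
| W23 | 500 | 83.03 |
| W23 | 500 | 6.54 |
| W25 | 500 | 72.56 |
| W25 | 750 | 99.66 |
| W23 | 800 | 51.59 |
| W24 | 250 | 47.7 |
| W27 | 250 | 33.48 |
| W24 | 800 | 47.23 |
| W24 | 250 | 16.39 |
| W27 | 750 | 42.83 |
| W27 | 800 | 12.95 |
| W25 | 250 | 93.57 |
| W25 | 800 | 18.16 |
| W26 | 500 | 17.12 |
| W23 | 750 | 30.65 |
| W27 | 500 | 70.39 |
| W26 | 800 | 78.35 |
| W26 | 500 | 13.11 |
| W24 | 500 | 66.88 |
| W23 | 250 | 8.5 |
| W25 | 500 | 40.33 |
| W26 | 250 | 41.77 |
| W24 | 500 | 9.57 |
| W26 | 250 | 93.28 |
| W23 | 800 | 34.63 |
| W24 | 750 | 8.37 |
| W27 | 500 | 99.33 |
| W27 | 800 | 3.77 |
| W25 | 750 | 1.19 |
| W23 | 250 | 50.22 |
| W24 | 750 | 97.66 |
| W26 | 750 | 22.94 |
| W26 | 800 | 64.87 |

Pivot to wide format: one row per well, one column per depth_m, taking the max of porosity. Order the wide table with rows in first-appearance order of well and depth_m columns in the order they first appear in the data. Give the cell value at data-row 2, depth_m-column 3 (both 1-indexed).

47.7

With rows in first-appearance order of well, row 2 is well=W24. depth_m columns in first-appearance order: 750, 800, 250, 500; column 3 is 250.
Long rows with well=W24, depth_m=250: max(47.7, 16.39) = 47.7.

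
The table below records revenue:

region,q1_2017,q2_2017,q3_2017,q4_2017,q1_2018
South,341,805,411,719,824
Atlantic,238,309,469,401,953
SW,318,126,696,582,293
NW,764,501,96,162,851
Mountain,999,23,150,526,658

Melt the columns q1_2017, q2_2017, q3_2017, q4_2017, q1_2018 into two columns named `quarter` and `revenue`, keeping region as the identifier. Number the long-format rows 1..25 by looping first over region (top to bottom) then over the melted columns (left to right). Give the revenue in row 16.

25 rows total (5 × 5). Row 16: index ⌊(16-1)/5⌋ = 3 into region → NW; (16-1) mod 5 = 0 into the melted columns → q1_2017.
So row 16 is (NW, q1_2017, 764); revenue = 764.

764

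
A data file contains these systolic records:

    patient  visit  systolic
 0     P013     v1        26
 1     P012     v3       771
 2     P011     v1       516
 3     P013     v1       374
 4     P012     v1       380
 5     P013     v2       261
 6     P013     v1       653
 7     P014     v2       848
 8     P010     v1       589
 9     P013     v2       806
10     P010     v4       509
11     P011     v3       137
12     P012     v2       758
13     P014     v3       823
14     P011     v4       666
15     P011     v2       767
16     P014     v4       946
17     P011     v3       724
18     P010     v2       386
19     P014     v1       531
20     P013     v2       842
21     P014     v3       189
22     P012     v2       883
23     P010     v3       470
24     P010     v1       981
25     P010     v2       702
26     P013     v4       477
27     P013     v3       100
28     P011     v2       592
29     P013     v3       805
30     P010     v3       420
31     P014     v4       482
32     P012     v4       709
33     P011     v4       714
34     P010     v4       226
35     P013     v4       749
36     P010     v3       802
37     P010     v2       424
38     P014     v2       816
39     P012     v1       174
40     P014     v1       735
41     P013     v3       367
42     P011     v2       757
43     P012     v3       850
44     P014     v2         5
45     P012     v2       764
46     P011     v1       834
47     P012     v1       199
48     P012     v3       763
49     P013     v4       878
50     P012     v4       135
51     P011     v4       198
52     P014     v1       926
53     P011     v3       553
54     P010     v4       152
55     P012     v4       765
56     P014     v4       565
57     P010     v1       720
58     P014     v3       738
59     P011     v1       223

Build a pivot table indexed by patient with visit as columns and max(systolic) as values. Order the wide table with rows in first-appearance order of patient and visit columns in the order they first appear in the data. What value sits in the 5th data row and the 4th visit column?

With rows in first-appearance order of patient, row 5 is patient=P010. visit columns in first-appearance order: v1, v3, v2, v4; column 4 is v4.
Long rows with patient=P010, visit=v4: max(509, 226, 152) = 509.

509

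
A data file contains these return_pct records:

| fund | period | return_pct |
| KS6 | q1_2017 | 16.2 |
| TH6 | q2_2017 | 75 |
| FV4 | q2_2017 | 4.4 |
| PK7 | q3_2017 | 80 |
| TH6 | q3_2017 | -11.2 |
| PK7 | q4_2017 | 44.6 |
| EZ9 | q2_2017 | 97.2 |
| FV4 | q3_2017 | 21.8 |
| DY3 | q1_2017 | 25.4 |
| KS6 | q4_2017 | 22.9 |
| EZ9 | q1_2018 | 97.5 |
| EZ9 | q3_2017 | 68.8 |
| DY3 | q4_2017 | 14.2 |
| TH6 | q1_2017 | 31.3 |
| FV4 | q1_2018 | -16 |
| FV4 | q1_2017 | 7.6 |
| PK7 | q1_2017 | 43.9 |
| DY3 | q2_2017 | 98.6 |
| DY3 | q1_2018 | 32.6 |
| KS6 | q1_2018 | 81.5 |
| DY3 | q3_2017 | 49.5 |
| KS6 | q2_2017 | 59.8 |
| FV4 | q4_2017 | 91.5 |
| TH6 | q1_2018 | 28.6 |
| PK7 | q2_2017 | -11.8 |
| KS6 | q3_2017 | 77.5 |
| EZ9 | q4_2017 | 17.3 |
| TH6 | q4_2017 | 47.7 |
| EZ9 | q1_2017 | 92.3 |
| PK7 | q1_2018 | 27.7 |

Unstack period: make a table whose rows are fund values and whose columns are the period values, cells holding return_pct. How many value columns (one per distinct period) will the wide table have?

5

5 distinct period values: q1_2017, q2_2017, q3_2017, q4_2017, q1_2018.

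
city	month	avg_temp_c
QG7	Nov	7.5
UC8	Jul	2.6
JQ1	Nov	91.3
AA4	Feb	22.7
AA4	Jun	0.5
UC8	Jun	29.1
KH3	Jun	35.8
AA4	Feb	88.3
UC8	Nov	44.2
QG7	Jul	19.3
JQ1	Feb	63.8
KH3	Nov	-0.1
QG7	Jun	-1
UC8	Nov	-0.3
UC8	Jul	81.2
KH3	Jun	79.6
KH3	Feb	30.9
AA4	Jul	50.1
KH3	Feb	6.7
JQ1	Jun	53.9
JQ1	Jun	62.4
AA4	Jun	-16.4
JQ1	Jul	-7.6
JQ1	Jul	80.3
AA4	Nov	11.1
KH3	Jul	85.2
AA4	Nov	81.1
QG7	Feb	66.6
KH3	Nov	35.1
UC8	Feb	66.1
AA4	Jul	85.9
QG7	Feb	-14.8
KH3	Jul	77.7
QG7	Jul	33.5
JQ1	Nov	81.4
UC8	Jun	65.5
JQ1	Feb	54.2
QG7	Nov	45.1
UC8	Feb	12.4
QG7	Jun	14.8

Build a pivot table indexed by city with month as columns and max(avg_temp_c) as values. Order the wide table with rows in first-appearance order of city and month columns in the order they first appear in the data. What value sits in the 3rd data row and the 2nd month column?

80.3

With rows in first-appearance order of city, row 3 is city=JQ1. month columns in first-appearance order: Nov, Jul, Feb, Jun; column 2 is Jul.
Long rows with city=JQ1, month=Jul: max(-7.6, 80.3) = 80.3.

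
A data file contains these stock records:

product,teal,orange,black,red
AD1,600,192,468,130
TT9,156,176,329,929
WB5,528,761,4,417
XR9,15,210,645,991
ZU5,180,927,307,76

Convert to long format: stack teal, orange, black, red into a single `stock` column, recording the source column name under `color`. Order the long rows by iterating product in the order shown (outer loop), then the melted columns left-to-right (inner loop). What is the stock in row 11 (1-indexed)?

20 rows total (5 × 4). Row 11: index ⌊(11-1)/4⌋ = 2 into product → WB5; (11-1) mod 4 = 2 into the melted columns → black.
So row 11 is (WB5, black, 4); stock = 4.

4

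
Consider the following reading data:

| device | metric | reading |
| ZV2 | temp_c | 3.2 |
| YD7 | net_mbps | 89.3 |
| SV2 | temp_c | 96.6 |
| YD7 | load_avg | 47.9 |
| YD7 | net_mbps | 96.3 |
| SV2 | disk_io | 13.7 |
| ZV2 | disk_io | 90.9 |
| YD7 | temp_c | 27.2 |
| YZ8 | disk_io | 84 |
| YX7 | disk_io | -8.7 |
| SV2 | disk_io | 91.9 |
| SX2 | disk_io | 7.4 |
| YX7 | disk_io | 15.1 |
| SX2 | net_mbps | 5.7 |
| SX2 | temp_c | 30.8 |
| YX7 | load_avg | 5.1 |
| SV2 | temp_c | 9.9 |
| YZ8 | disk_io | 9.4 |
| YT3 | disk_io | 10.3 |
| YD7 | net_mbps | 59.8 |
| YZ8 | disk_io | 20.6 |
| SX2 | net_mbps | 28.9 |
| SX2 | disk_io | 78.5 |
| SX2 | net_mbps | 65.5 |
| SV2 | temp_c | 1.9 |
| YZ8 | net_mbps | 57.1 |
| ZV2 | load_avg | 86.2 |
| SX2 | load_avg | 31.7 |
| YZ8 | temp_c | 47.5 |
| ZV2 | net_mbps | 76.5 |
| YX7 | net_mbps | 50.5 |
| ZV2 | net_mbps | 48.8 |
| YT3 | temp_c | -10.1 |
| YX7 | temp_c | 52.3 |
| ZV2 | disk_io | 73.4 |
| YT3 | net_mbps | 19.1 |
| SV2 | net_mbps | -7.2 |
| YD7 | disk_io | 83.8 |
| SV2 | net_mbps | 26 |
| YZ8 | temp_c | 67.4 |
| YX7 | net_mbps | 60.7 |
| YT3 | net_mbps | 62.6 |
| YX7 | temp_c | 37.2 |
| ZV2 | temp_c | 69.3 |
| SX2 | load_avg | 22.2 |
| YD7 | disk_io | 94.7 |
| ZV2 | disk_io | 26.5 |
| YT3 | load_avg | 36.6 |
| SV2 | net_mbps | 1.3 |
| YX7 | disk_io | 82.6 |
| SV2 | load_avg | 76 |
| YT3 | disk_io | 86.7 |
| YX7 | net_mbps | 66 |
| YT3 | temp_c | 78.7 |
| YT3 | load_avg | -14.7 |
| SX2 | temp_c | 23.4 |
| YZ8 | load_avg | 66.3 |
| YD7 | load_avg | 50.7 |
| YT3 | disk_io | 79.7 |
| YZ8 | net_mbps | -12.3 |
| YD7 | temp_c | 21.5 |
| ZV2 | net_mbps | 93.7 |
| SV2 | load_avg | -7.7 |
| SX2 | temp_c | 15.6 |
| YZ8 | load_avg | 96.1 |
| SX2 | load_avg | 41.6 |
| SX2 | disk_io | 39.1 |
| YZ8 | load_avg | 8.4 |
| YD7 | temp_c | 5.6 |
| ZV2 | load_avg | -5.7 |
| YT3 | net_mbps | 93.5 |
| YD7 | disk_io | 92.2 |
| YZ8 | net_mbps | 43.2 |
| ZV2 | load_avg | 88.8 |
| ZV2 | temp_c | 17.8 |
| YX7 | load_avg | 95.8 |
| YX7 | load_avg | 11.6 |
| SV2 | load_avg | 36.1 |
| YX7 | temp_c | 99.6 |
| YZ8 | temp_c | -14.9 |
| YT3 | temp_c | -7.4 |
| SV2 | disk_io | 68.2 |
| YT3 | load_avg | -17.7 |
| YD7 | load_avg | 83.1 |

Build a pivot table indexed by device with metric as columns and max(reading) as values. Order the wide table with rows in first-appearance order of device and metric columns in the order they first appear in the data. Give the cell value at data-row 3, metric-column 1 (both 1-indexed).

96.6

With rows in first-appearance order of device, row 3 is device=SV2. metric columns in first-appearance order: temp_c, net_mbps, load_avg, disk_io; column 1 is temp_c.
Long rows with device=SV2, metric=temp_c: max(96.6, 9.9, 1.9) = 96.6.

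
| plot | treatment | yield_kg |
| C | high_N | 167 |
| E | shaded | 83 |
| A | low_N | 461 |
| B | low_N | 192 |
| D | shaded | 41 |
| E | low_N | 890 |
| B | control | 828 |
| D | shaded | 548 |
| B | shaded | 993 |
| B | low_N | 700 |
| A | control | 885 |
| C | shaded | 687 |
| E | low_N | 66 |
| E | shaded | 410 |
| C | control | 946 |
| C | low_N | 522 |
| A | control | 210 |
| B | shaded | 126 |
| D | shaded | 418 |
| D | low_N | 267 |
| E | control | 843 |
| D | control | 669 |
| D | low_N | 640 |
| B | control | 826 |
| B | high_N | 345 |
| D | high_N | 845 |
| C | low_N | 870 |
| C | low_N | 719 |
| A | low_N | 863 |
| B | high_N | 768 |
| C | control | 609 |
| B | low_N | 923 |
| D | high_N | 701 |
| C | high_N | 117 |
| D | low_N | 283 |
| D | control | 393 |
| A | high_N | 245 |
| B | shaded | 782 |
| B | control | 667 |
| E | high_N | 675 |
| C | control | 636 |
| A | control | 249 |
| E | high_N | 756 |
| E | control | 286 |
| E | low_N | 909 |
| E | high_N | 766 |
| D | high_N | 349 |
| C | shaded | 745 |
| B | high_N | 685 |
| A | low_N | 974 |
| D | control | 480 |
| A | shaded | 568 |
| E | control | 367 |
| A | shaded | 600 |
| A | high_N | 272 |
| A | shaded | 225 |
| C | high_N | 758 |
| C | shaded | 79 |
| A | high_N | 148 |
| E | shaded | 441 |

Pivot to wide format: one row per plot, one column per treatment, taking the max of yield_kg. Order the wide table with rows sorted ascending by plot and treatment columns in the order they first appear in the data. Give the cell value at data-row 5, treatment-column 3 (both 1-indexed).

909

With rows sorted ascending by plot, row 5 is plot=E. treatment columns in first-appearance order: high_N, shaded, low_N, control; column 3 is low_N.
Long rows with plot=E, treatment=low_N: max(890, 66, 909) = 909.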